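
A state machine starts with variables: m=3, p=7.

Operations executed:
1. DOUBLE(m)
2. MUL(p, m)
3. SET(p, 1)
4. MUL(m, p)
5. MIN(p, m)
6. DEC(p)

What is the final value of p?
p = 0

Tracing execution:
Step 1: DOUBLE(m) → p = 7
Step 2: MUL(p, m) → p = 42
Step 3: SET(p, 1) → p = 1
Step 4: MUL(m, p) → p = 1
Step 5: MIN(p, m) → p = 1
Step 6: DEC(p) → p = 0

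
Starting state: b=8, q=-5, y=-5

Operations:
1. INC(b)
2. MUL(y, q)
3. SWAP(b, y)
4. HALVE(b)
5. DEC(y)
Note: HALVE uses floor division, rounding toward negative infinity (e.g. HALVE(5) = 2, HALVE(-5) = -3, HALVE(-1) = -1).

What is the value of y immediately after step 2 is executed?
y = 25

Tracing y through execution:
Initial: y = -5
After step 1 (INC(b)): y = -5
After step 2 (MUL(y, q)): y = 25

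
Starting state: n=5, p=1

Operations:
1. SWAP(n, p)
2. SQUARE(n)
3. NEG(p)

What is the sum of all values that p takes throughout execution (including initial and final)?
6

Values of p at each step:
Initial: p = 1
After step 1: p = 5
After step 2: p = 5
After step 3: p = -5
Sum = 1 + 5 + 5 + -5 = 6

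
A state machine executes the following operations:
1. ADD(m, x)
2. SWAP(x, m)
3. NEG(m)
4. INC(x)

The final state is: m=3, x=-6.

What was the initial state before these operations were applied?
m=-4, x=-3

Working backwards:
Final state: m=3, x=-6
Before step 4 (INC(x)): m=3, x=-7
Before step 3 (NEG(m)): m=-3, x=-7
Before step 2 (SWAP(x, m)): m=-7, x=-3
Before step 1 (ADD(m, x)): m=-4, x=-3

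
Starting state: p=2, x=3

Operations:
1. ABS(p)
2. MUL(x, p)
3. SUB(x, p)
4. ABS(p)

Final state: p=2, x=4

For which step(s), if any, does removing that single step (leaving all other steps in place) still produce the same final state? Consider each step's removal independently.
Step(s) 1, 4

Testing removal of each single step:
Without step 1: final = p=2, x=4 (same)
Without step 2: final = p=2, x=1 (different)
Without step 3: final = p=2, x=6 (different)
Without step 4: final = p=2, x=4 (same)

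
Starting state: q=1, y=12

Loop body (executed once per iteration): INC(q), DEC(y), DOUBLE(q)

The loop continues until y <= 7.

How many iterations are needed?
5

Tracing iterations:
Initial: q=1, y=12
After iteration 1: q=4, y=11
After iteration 2: q=10, y=10
After iteration 3: q=22, y=9
After iteration 4: q=46, y=8
After iteration 5: q=94, y=7
y <= 7 now holds, so the loop exits after 5 iterations.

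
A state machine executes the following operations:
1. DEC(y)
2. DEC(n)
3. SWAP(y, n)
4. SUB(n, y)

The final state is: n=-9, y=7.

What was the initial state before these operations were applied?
n=8, y=-1

Working backwards:
Final state: n=-9, y=7
Before step 4 (SUB(n, y)): n=-2, y=7
Before step 3 (SWAP(y, n)): n=7, y=-2
Before step 2 (DEC(n)): n=8, y=-2
Before step 1 (DEC(y)): n=8, y=-1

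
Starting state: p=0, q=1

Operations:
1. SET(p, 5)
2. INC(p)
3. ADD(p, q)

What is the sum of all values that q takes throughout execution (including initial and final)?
4

Values of q at each step:
Initial: q = 1
After step 1: q = 1
After step 2: q = 1
After step 3: q = 1
Sum = 1 + 1 + 1 + 1 = 4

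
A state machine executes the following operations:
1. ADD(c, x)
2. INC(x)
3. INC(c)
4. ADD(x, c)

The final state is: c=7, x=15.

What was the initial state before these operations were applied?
c=-1, x=7

Working backwards:
Final state: c=7, x=15
Before step 4 (ADD(x, c)): c=7, x=8
Before step 3 (INC(c)): c=6, x=8
Before step 2 (INC(x)): c=6, x=7
Before step 1 (ADD(c, x)): c=-1, x=7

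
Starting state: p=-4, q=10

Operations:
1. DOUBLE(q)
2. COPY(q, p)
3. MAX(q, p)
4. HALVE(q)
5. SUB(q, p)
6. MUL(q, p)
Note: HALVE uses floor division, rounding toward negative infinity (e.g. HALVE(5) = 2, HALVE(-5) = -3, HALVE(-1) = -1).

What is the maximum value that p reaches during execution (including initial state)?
-4

Values of p at each step:
Initial: p = -4 ← maximum
After step 1: p = -4
After step 2: p = -4
After step 3: p = -4
After step 4: p = -4
After step 5: p = -4
After step 6: p = -4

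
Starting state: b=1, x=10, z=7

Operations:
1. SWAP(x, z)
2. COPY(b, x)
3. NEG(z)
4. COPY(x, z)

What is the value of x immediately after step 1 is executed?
x = 7

Tracing x through execution:
Initial: x = 10
After step 1 (SWAP(x, z)): x = 7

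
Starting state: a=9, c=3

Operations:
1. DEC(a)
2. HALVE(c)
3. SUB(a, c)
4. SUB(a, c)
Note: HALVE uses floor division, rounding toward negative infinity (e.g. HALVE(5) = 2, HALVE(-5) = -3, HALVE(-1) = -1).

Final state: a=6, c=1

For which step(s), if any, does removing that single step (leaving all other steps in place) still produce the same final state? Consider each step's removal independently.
None - removing any single step changes the final result

Testing removal of each single step:
Without step 1: final = a=7, c=1 (different)
Without step 2: final = a=2, c=3 (different)
Without step 3: final = a=7, c=1 (different)
Without step 4: final = a=7, c=1 (different)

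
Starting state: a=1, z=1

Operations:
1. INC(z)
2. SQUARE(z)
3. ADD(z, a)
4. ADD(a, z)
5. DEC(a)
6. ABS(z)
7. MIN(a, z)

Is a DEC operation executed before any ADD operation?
No

First DEC: step 5
First ADD: step 3
Since 5 > 3, ADD comes first.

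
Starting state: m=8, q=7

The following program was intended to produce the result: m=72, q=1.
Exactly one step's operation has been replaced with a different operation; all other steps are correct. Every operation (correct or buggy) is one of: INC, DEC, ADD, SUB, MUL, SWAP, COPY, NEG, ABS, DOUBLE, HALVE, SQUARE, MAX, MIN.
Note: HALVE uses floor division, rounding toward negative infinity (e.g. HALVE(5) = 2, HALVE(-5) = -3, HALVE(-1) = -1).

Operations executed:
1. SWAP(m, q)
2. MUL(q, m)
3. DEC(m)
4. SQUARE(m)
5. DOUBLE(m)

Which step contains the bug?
Step 2

Trace with buggy code:
Initial: m=8, q=7
After step 1: m=7, q=8
After step 2: m=7, q=56
After step 3: m=6, q=56
After step 4: m=36, q=56
After step 5: m=72, q=56
Actual final m=72, q=56 ≠ expected m=72, q=1.
Step 2 is the only position where a single-operation replacement can produce the expected result.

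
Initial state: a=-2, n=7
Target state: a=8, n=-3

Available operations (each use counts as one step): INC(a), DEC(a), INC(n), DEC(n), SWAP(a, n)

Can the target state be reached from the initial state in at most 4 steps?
Yes

Path (3 steps): DEC(a) → INC(n) → SWAP(a, n)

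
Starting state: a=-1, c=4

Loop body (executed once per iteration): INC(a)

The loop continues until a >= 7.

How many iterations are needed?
8

Tracing iterations:
Initial: a=-1, c=4
After iteration 1: a=0, c=4
After iteration 2: a=1, c=4
After iteration 3: a=2, c=4
After iteration 4: a=3, c=4
After iteration 5: a=4, c=4
After iteration 6: a=5, c=4
After iteration 7: a=6, c=4
After iteration 8: a=7, c=4
a >= 7 now holds, so the loop exits after 8 iterations.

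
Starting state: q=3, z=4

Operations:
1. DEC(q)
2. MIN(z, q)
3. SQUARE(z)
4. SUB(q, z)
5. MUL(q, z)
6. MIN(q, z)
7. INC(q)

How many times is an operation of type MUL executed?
1

Counting MUL operations:
Step 5: MUL(q, z) ← MUL
Total: 1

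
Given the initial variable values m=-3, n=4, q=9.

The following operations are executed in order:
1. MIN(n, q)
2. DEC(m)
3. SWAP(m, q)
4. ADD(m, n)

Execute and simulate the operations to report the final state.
{m: 13, n: 4, q: -4}

Step-by-step execution:
Initial: m=-3, n=4, q=9
After step 1 (MIN(n, q)): m=-3, n=4, q=9
After step 2 (DEC(m)): m=-4, n=4, q=9
After step 3 (SWAP(m, q)): m=9, n=4, q=-4
After step 4 (ADD(m, n)): m=13, n=4, q=-4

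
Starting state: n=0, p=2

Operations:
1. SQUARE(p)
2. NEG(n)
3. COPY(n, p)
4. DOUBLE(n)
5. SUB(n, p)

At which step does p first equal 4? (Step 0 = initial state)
Step 1

Tracing p:
Initial: p = 2
After step 1: p = 4 ← first occurrence
After step 2: p = 4
After step 3: p = 4
After step 4: p = 4
After step 5: p = 4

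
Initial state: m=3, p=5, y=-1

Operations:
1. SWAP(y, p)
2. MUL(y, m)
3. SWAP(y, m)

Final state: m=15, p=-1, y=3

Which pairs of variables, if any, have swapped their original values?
None

Comparing initial and final values:
y: -1 → 3
m: 3 → 15
p: 5 → -1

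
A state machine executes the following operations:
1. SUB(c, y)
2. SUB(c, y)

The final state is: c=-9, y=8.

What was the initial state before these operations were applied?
c=7, y=8

Working backwards:
Final state: c=-9, y=8
Before step 2 (SUB(c, y)): c=-1, y=8
Before step 1 (SUB(c, y)): c=7, y=8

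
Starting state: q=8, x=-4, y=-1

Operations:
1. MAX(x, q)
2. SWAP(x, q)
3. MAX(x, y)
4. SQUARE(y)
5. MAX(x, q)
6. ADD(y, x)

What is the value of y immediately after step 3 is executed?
y = -1

Tracing y through execution:
Initial: y = -1
After step 1 (MAX(x, q)): y = -1
After step 2 (SWAP(x, q)): y = -1
After step 3 (MAX(x, y)): y = -1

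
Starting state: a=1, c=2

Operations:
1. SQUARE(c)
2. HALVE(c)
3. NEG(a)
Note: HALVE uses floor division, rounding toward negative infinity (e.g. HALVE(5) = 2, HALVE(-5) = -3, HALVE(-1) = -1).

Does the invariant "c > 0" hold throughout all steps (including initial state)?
Yes

The invariant holds at every step.

State at each step:
Initial: a=1, c=2
After step 1: a=1, c=4
After step 2: a=1, c=2
After step 3: a=-1, c=2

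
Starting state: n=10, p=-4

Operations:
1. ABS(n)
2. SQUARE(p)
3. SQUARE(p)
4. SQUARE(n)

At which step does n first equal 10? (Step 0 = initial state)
Step 0

Tracing n:
Initial: n = 10 ← first occurrence
After step 1: n = 10
After step 2: n = 10
After step 3: n = 10
After step 4: n = 100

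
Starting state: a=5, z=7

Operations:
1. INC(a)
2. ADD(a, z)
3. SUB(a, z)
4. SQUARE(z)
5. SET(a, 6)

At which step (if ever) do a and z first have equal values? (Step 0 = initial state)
Never

a and z never become equal during execution.

Comparing values at each step:
Initial: a=5, z=7
After step 1: a=6, z=7
After step 2: a=13, z=7
After step 3: a=6, z=7
After step 4: a=6, z=49
After step 5: a=6, z=49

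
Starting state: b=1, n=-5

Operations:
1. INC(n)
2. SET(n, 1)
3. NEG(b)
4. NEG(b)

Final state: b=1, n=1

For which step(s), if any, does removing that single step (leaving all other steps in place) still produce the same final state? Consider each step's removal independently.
Step(s) 1

Testing removal of each single step:
Without step 1: final = b=1, n=1 (same)
Without step 2: final = b=1, n=-4 (different)
Without step 3: final = b=-1, n=1 (different)
Without step 4: final = b=-1, n=1 (different)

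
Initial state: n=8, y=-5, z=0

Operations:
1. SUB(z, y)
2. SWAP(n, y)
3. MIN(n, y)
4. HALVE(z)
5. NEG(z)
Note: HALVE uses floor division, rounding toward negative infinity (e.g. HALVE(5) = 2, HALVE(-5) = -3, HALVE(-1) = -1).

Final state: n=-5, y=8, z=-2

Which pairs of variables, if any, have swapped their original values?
(y, n)

Comparing initial and final values:
z: 0 → -2
y: -5 → 8
n: 8 → -5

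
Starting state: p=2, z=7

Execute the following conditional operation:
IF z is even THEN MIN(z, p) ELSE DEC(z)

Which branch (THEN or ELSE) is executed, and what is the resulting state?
Branch: ELSE, Final state: p=2, z=6

Evaluating condition: z is even
Condition is False, so ELSE branch executes
After DEC(z): p=2, z=6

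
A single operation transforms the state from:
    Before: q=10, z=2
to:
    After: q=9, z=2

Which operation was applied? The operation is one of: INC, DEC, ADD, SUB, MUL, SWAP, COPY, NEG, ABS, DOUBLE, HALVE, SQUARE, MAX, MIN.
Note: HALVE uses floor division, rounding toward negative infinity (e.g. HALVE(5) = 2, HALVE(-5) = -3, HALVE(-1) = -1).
DEC(q)

Analyzing the change:
Before: q=10, z=2
After: q=9, z=2
Variable q changed from 10 to 9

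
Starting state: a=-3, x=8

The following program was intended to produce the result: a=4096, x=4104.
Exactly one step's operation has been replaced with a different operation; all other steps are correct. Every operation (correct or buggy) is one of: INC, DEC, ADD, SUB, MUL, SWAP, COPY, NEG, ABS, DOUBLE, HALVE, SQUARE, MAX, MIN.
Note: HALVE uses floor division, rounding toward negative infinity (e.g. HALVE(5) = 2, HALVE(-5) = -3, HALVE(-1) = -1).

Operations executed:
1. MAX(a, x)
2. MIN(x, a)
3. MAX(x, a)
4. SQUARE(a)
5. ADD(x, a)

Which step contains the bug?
Step 3

Trace with buggy code:
Initial: a=-3, x=8
After step 1: a=8, x=8
After step 2: a=8, x=8
After step 3: a=8, x=8
After step 4: a=64, x=8
After step 5: a=64, x=72
Actual final a=64, x=72 ≠ expected a=4096, x=4104.
Step 3 is the only position where a single-operation replacement can produce the expected result.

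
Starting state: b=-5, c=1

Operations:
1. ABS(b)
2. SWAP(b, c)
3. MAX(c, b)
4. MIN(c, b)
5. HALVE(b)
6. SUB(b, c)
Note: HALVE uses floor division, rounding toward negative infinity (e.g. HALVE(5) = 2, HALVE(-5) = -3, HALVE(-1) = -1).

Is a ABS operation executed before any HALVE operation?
Yes

First ABS: step 1
First HALVE: step 5
Since 1 < 5, ABS comes first.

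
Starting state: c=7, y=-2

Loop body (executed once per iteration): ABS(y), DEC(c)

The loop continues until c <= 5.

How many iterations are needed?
2

Tracing iterations:
Initial: c=7, y=-2
After iteration 1: c=6, y=2
After iteration 2: c=5, y=2
c <= 5 now holds, so the loop exits after 2 iterations.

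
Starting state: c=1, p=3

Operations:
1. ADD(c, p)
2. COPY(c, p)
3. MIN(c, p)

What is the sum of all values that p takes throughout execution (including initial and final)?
12

Values of p at each step:
Initial: p = 3
After step 1: p = 3
After step 2: p = 3
After step 3: p = 3
Sum = 3 + 3 + 3 + 3 = 12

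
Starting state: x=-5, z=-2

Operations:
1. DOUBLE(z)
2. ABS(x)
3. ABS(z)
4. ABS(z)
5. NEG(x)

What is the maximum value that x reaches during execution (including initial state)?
5

Values of x at each step:
Initial: x = -5
After step 1: x = -5
After step 2: x = 5 ← maximum
After step 3: x = 5
After step 4: x = 5
After step 5: x = -5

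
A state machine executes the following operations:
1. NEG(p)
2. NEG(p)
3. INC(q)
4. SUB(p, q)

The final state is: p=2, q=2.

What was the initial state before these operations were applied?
p=4, q=1

Working backwards:
Final state: p=2, q=2
Before step 4 (SUB(p, q)): p=4, q=2
Before step 3 (INC(q)): p=4, q=1
Before step 2 (NEG(p)): p=-4, q=1
Before step 1 (NEG(p)): p=4, q=1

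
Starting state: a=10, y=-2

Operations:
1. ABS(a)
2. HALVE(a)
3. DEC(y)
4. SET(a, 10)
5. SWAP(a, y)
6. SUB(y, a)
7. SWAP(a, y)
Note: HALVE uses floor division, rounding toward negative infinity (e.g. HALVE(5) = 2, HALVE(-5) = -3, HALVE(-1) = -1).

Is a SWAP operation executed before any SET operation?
No

First SWAP: step 5
First SET: step 4
Since 5 > 4, SET comes first.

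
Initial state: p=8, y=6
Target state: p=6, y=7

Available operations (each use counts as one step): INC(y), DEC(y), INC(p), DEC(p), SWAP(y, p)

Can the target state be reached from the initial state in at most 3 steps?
Yes

Path (2 steps): DEC(p) → SWAP(y, p)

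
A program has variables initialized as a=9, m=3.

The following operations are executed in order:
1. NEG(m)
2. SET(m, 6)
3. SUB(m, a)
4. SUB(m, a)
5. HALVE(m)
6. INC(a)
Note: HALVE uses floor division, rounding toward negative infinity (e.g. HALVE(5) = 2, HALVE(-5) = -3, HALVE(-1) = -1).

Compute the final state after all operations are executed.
{a: 10, m: -6}

Step-by-step execution:
Initial: a=9, m=3
After step 1 (NEG(m)): a=9, m=-3
After step 2 (SET(m, 6)): a=9, m=6
After step 3 (SUB(m, a)): a=9, m=-3
After step 4 (SUB(m, a)): a=9, m=-12
After step 5 (HALVE(m)): a=9, m=-6
After step 6 (INC(a)): a=10, m=-6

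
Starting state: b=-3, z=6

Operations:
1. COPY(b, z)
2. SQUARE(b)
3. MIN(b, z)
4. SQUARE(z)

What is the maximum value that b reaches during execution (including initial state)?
36

Values of b at each step:
Initial: b = -3
After step 1: b = 6
After step 2: b = 36 ← maximum
After step 3: b = 6
After step 4: b = 6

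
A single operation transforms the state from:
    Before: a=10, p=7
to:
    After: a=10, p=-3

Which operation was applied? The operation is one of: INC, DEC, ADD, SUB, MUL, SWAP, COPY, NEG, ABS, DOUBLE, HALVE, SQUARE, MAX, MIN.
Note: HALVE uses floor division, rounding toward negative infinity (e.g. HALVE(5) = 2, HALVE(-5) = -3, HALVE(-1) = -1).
SUB(p, a)

Analyzing the change:
Before: a=10, p=7
After: a=10, p=-3
Variable p changed from 7 to -3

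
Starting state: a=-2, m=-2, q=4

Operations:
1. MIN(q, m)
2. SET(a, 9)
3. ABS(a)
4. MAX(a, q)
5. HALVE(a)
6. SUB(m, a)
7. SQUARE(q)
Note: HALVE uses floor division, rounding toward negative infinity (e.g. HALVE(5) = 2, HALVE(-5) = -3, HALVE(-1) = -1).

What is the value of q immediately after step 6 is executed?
q = -2

Tracing q through execution:
Initial: q = 4
After step 1 (MIN(q, m)): q = -2
After step 2 (SET(a, 9)): q = -2
After step 3 (ABS(a)): q = -2
After step 4 (MAX(a, q)): q = -2
After step 5 (HALVE(a)): q = -2
After step 6 (SUB(m, a)): q = -2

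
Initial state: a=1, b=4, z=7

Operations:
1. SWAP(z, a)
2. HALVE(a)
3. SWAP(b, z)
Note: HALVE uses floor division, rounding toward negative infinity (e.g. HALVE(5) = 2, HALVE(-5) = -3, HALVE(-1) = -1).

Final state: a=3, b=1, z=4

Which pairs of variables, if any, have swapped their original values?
None

Comparing initial and final values:
b: 4 → 1
a: 1 → 3
z: 7 → 4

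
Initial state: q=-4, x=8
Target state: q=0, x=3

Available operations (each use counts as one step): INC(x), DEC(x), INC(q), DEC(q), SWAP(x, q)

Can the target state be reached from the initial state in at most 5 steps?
No

The target state cannot be reached within 5 steps.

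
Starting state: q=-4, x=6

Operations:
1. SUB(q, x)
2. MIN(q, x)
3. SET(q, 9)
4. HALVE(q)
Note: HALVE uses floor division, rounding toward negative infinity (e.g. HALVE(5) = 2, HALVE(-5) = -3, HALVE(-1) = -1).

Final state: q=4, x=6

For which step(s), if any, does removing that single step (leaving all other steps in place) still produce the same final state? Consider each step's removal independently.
Step(s) 1, 2

Testing removal of each single step:
Without step 1: final = q=4, x=6 (same)
Without step 2: final = q=4, x=6 (same)
Without step 3: final = q=-5, x=6 (different)
Without step 4: final = q=9, x=6 (different)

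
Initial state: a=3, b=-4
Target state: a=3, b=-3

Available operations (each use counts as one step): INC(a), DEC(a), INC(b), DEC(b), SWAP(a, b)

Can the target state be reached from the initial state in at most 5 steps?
Yes

Path (1 step): INC(b)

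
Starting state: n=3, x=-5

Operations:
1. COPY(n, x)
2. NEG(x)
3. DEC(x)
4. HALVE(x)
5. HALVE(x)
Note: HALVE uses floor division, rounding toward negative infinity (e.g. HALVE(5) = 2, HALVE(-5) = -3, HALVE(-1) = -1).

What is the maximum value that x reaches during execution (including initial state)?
5

Values of x at each step:
Initial: x = -5
After step 1: x = -5
After step 2: x = 5 ← maximum
After step 3: x = 4
After step 4: x = 2
After step 5: x = 1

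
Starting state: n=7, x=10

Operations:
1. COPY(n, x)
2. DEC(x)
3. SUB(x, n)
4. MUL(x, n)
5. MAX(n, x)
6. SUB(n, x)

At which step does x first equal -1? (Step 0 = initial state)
Step 3

Tracing x:
Initial: x = 10
After step 1: x = 10
After step 2: x = 9
After step 3: x = -1 ← first occurrence
After step 4: x = -10
After step 5: x = -10
After step 6: x = -10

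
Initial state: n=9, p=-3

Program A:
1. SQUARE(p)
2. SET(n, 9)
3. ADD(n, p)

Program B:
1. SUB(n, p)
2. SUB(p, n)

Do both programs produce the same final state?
No

Program A final state: n=18, p=9
Program B final state: n=12, p=-15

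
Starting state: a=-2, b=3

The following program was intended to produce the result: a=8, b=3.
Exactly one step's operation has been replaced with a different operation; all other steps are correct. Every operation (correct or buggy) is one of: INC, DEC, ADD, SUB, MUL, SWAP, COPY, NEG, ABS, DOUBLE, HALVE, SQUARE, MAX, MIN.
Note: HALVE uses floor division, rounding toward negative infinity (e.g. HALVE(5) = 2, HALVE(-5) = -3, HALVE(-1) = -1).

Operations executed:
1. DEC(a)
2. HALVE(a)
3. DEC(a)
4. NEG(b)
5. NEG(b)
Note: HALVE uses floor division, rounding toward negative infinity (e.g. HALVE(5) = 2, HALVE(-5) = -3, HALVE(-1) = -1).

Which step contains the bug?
Step 2

Trace with buggy code:
Initial: a=-2, b=3
After step 1: a=-3, b=3
After step 2: a=-2, b=3
After step 3: a=-3, b=3
After step 4: a=-3, b=-3
After step 5: a=-3, b=3
Actual final a=-3, b=3 ≠ expected a=8, b=3.
Step 2 is the only position where a single-operation replacement can produce the expected result.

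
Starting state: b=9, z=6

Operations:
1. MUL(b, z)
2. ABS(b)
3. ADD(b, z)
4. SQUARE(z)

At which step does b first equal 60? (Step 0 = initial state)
Step 3

Tracing b:
Initial: b = 9
After step 1: b = 54
After step 2: b = 54
After step 3: b = 60 ← first occurrence
After step 4: b = 60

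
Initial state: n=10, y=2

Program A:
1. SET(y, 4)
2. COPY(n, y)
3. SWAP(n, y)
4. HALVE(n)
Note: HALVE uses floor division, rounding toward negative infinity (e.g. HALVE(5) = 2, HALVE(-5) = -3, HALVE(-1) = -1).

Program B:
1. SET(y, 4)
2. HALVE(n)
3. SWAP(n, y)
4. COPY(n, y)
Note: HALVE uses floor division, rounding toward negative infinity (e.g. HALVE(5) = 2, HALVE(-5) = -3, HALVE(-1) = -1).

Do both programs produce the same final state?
No

Program A final state: n=2, y=4
Program B final state: n=5, y=5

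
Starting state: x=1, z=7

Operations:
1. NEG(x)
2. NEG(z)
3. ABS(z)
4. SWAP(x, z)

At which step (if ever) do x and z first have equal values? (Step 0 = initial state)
Never

x and z never become equal during execution.

Comparing values at each step:
Initial: x=1, z=7
After step 1: x=-1, z=7
After step 2: x=-1, z=-7
After step 3: x=-1, z=7
After step 4: x=7, z=-1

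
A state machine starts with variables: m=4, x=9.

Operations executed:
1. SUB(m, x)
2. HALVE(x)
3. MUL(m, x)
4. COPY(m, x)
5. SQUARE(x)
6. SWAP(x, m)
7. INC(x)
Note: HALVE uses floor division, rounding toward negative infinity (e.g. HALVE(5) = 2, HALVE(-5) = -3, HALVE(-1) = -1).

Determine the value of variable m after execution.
m = 16

Tracing execution:
Step 1: SUB(m, x) → m = -5
Step 2: HALVE(x) → m = -5
Step 3: MUL(m, x) → m = -20
Step 4: COPY(m, x) → m = 4
Step 5: SQUARE(x) → m = 4
Step 6: SWAP(x, m) → m = 16
Step 7: INC(x) → m = 16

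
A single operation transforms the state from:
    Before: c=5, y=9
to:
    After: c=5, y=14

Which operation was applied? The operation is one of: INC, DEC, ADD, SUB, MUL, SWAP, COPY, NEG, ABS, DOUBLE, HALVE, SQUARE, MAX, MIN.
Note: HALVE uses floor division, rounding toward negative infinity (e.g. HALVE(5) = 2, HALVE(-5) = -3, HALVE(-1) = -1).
ADD(y, c)

Analyzing the change:
Before: c=5, y=9
After: c=5, y=14
Variable y changed from 9 to 14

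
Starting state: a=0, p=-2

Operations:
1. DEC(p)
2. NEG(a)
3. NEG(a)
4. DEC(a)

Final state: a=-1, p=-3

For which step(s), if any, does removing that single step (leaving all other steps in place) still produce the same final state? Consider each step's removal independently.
Step(s) 2, 3

Testing removal of each single step:
Without step 1: final = a=-1, p=-2 (different)
Without step 2: final = a=-1, p=-3 (same)
Without step 3: final = a=-1, p=-3 (same)
Without step 4: final = a=0, p=-3 (different)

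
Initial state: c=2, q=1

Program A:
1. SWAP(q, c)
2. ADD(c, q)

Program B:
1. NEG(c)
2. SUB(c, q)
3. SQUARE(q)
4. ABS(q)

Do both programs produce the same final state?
No

Program A final state: c=3, q=2
Program B final state: c=-3, q=1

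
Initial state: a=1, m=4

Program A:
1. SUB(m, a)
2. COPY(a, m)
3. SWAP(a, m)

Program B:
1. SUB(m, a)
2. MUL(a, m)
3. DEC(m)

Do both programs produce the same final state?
No

Program A final state: a=3, m=3
Program B final state: a=3, m=2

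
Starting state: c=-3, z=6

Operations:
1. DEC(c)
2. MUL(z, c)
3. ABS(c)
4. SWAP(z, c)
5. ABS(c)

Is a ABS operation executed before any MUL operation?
No

First ABS: step 3
First MUL: step 2
Since 3 > 2, MUL comes first.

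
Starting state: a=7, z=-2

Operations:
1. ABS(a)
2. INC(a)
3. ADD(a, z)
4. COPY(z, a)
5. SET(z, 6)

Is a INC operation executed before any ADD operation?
Yes

First INC: step 2
First ADD: step 3
Since 2 < 3, INC comes first.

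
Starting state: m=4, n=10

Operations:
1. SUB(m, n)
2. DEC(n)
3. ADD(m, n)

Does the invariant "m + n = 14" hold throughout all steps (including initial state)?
No, violated after step 1

The invariant is violated after step 1.

State at each step:
Initial: m=4, n=10
After step 1: m=-6, n=10
After step 2: m=-6, n=9
After step 3: m=3, n=9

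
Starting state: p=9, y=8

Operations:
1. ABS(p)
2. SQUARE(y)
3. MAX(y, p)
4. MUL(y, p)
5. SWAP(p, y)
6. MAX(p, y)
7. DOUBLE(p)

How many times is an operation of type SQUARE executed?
1

Counting SQUARE operations:
Step 2: SQUARE(y) ← SQUARE
Total: 1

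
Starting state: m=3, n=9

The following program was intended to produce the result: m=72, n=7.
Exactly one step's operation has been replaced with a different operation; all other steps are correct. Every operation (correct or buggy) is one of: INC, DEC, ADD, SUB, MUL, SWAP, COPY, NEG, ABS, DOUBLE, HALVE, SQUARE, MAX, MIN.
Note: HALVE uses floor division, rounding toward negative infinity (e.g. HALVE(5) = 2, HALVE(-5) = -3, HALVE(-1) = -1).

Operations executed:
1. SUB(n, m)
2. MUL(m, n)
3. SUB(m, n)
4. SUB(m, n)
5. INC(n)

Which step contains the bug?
Step 4

Trace with buggy code:
Initial: m=3, n=9
After step 1: m=3, n=6
After step 2: m=18, n=6
After step 3: m=12, n=6
After step 4: m=6, n=6
After step 5: m=6, n=7
Actual final m=6, n=7 ≠ expected m=72, n=7.
Step 4 is the only position where a single-operation replacement can produce the expected result.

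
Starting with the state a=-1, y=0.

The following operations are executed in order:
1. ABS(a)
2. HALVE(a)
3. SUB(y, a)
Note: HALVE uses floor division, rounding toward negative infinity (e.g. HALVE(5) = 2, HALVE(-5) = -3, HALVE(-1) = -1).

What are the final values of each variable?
{a: 0, y: 0}

Step-by-step execution:
Initial: a=-1, y=0
After step 1 (ABS(a)): a=1, y=0
After step 2 (HALVE(a)): a=0, y=0
After step 3 (SUB(y, a)): a=0, y=0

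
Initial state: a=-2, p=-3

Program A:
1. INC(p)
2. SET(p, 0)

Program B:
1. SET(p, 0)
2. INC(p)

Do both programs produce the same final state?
No

Program A final state: a=-2, p=0
Program B final state: a=-2, p=1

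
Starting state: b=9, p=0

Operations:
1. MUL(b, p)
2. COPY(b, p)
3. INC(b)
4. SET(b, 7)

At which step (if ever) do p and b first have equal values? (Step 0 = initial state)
Step 1

p and b first become equal after step 1.

Comparing values at each step:
Initial: p=0, b=9
After step 1: p=0, b=0 ← equal!
After step 2: p=0, b=0 ← equal!
After step 3: p=0, b=1
After step 4: p=0, b=7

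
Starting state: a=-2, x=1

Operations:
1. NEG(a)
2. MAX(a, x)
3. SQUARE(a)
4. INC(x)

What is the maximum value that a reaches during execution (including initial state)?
4

Values of a at each step:
Initial: a = -2
After step 1: a = 2
After step 2: a = 2
After step 3: a = 4 ← maximum
After step 4: a = 4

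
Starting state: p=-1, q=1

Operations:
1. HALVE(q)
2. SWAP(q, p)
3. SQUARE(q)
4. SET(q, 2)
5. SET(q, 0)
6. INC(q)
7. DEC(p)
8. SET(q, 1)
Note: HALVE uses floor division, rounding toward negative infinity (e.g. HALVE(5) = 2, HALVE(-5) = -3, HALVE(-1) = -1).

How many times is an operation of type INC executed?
1

Counting INC operations:
Step 6: INC(q) ← INC
Total: 1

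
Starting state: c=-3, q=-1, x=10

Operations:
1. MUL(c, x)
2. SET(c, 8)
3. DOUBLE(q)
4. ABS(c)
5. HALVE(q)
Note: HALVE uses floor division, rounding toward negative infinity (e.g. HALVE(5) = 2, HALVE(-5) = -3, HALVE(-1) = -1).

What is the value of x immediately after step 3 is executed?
x = 10

Tracing x through execution:
Initial: x = 10
After step 1 (MUL(c, x)): x = 10
After step 2 (SET(c, 8)): x = 10
After step 3 (DOUBLE(q)): x = 10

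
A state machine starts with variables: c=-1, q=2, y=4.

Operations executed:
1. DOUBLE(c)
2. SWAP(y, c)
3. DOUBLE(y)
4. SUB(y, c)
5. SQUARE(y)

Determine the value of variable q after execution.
q = 2

Tracing execution:
Step 1: DOUBLE(c) → q = 2
Step 2: SWAP(y, c) → q = 2
Step 3: DOUBLE(y) → q = 2
Step 4: SUB(y, c) → q = 2
Step 5: SQUARE(y) → q = 2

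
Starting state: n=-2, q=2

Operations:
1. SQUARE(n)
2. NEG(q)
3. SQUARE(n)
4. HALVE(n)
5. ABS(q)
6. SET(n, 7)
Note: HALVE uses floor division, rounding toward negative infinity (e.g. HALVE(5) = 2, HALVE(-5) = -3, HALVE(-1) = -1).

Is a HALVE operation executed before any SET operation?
Yes

First HALVE: step 4
First SET: step 6
Since 4 < 6, HALVE comes first.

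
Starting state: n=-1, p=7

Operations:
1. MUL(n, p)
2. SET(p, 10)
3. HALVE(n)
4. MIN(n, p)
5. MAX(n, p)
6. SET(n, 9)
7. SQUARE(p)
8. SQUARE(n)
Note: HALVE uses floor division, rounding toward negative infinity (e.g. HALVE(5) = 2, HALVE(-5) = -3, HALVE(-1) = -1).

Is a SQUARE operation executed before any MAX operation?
No

First SQUARE: step 7
First MAX: step 5
Since 7 > 5, MAX comes first.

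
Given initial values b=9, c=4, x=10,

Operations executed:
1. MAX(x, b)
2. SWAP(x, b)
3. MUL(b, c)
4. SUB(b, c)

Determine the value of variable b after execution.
b = 36

Tracing execution:
Step 1: MAX(x, b) → b = 9
Step 2: SWAP(x, b) → b = 10
Step 3: MUL(b, c) → b = 40
Step 4: SUB(b, c) → b = 36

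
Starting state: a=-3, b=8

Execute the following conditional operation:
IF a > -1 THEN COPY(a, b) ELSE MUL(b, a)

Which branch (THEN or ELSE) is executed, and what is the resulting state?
Branch: ELSE, Final state: a=-3, b=-24

Evaluating condition: a > -1
a = -3
Condition is False, so ELSE branch executes
After MUL(b, a): a=-3, b=-24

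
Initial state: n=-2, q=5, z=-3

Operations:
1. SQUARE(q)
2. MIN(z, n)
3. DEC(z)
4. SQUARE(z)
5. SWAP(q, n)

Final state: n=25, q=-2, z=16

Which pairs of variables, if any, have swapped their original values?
None

Comparing initial and final values:
z: -3 → 16
n: -2 → 25
q: 5 → -2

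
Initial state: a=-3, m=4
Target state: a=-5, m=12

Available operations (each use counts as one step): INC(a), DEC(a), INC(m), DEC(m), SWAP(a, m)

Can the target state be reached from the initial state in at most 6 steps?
No

The target state cannot be reached within 6 steps.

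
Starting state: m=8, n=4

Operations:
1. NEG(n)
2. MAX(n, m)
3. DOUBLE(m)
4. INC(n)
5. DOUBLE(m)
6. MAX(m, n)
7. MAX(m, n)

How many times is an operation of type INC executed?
1

Counting INC operations:
Step 4: INC(n) ← INC
Total: 1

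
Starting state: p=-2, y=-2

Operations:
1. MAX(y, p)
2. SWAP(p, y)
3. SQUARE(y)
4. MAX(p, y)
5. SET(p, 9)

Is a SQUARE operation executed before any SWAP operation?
No

First SQUARE: step 3
First SWAP: step 2
Since 3 > 2, SWAP comes first.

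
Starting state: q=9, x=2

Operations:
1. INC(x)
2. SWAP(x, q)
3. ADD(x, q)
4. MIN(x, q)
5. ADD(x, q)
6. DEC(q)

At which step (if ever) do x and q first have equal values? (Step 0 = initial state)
Step 4

x and q first become equal after step 4.

Comparing values at each step:
Initial: x=2, q=9
After step 1: x=3, q=9
After step 2: x=9, q=3
After step 3: x=12, q=3
After step 4: x=3, q=3 ← equal!
After step 5: x=6, q=3
After step 6: x=6, q=2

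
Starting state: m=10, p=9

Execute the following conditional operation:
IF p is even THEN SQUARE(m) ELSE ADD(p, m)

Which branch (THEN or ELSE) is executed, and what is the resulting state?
Branch: ELSE, Final state: m=10, p=19

Evaluating condition: p is even
Condition is False, so ELSE branch executes
After ADD(p, m): m=10, p=19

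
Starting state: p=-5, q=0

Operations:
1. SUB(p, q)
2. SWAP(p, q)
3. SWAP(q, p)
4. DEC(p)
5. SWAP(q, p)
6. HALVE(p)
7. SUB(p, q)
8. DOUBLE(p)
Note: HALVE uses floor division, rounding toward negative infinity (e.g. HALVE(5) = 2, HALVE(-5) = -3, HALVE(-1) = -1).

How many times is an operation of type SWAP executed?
3

Counting SWAP operations:
Step 2: SWAP(p, q) ← SWAP
Step 3: SWAP(q, p) ← SWAP
Step 5: SWAP(q, p) ← SWAP
Total: 3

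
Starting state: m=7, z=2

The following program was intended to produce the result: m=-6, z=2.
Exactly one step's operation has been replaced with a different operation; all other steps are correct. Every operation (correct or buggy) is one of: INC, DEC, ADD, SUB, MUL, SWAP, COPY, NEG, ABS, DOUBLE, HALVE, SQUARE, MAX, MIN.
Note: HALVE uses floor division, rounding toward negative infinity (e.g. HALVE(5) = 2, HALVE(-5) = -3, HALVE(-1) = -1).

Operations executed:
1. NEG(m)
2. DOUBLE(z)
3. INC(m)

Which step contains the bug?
Step 2

Trace with buggy code:
Initial: m=7, z=2
After step 1: m=-7, z=2
After step 2: m=-7, z=4
After step 3: m=-6, z=4
Actual final m=-6, z=4 ≠ expected m=-6, z=2.
Step 2 is the only position where a single-operation replacement can produce the expected result.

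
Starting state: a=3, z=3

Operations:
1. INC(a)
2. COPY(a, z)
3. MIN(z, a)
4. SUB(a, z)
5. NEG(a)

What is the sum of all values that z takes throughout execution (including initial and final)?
18

Values of z at each step:
Initial: z = 3
After step 1: z = 3
After step 2: z = 3
After step 3: z = 3
After step 4: z = 3
After step 5: z = 3
Sum = 3 + 3 + 3 + 3 + 3 + 3 = 18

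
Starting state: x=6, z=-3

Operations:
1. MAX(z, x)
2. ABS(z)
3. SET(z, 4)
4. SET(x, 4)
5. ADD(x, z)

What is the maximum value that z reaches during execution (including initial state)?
6

Values of z at each step:
Initial: z = -3
After step 1: z = 6 ← maximum
After step 2: z = 6
After step 3: z = 4
After step 4: z = 4
After step 5: z = 4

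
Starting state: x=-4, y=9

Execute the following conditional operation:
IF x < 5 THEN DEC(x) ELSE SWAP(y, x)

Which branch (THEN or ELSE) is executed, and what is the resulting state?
Branch: THEN, Final state: x=-5, y=9

Evaluating condition: x < 5
x = -4
Condition is True, so THEN branch executes
After DEC(x): x=-5, y=9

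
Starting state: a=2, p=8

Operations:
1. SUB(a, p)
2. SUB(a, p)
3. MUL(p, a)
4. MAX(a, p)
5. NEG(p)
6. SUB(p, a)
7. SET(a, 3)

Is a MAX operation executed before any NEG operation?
Yes

First MAX: step 4
First NEG: step 5
Since 4 < 5, MAX comes first.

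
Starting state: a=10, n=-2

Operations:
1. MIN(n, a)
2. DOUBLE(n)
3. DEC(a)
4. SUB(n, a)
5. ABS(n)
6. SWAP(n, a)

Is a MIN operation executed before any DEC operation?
Yes

First MIN: step 1
First DEC: step 3
Since 1 < 3, MIN comes first.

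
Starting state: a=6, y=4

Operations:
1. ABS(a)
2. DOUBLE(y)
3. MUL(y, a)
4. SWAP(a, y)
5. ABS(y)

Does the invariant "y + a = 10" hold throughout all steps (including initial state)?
No, violated after step 2

The invariant is violated after step 2.

State at each step:
Initial: a=6, y=4
After step 1: a=6, y=4
After step 2: a=6, y=8
After step 3: a=6, y=48
After step 4: a=48, y=6
After step 5: a=48, y=6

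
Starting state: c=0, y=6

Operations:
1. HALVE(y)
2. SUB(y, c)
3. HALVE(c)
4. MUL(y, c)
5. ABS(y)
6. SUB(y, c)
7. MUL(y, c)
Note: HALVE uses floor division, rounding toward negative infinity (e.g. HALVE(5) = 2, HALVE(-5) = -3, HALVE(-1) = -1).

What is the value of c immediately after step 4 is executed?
c = 0

Tracing c through execution:
Initial: c = 0
After step 1 (HALVE(y)): c = 0
After step 2 (SUB(y, c)): c = 0
After step 3 (HALVE(c)): c = 0
After step 4 (MUL(y, c)): c = 0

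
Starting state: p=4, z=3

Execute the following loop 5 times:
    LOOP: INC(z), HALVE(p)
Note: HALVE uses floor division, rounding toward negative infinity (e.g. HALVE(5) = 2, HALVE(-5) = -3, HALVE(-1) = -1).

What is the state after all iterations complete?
p=0, z=8

Iteration trace:
Start: p=4, z=3
After iteration 1: p=2, z=4
After iteration 2: p=1, z=5
After iteration 3: p=0, z=6
After iteration 4: p=0, z=7
After iteration 5: p=0, z=8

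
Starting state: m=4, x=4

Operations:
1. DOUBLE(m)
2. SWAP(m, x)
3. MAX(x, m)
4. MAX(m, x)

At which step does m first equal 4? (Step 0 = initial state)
Step 0

Tracing m:
Initial: m = 4 ← first occurrence
After step 1: m = 8
After step 2: m = 4
After step 3: m = 4
After step 4: m = 8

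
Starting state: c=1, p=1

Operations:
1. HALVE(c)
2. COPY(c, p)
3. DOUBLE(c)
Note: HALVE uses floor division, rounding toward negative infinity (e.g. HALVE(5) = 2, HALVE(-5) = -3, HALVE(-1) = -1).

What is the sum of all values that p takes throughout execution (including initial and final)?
4

Values of p at each step:
Initial: p = 1
After step 1: p = 1
After step 2: p = 1
After step 3: p = 1
Sum = 1 + 1 + 1 + 1 = 4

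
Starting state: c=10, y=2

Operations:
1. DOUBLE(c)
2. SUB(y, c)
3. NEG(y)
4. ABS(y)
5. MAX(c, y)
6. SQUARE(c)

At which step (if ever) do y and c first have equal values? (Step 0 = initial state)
Never

y and c never become equal during execution.

Comparing values at each step:
Initial: y=2, c=10
After step 1: y=2, c=20
After step 2: y=-18, c=20
After step 3: y=18, c=20
After step 4: y=18, c=20
After step 5: y=18, c=20
After step 6: y=18, c=400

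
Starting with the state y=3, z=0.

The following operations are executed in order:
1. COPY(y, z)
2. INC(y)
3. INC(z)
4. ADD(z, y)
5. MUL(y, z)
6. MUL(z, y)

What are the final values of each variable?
{y: 2, z: 4}

Step-by-step execution:
Initial: y=3, z=0
After step 1 (COPY(y, z)): y=0, z=0
After step 2 (INC(y)): y=1, z=0
After step 3 (INC(z)): y=1, z=1
After step 4 (ADD(z, y)): y=1, z=2
After step 5 (MUL(y, z)): y=2, z=2
After step 6 (MUL(z, y)): y=2, z=4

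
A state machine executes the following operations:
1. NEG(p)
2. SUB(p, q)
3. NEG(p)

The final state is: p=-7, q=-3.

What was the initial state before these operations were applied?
p=-4, q=-3

Working backwards:
Final state: p=-7, q=-3
Before step 3 (NEG(p)): p=7, q=-3
Before step 2 (SUB(p, q)): p=4, q=-3
Before step 1 (NEG(p)): p=-4, q=-3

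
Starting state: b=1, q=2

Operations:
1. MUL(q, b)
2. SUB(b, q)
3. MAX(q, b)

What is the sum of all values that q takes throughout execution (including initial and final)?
8

Values of q at each step:
Initial: q = 2
After step 1: q = 2
After step 2: q = 2
After step 3: q = 2
Sum = 2 + 2 + 2 + 2 = 8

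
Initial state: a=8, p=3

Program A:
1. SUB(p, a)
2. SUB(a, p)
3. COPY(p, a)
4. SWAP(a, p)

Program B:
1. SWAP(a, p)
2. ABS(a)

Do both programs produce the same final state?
No

Program A final state: a=13, p=13
Program B final state: a=3, p=8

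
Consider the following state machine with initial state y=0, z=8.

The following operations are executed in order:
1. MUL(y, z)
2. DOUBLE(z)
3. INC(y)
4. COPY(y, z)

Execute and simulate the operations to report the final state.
{y: 16, z: 16}

Step-by-step execution:
Initial: y=0, z=8
After step 1 (MUL(y, z)): y=0, z=8
After step 2 (DOUBLE(z)): y=0, z=16
After step 3 (INC(y)): y=1, z=16
After step 4 (COPY(y, z)): y=16, z=16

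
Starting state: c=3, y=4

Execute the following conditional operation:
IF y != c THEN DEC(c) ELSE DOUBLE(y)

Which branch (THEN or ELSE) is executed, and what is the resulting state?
Branch: THEN, Final state: c=2, y=4

Evaluating condition: y != c
y = 4, c = 3
Condition is True, so THEN branch executes
After DEC(c): c=2, y=4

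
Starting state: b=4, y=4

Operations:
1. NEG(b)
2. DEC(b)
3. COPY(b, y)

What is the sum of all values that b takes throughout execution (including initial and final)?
-1

Values of b at each step:
Initial: b = 4
After step 1: b = -4
After step 2: b = -5
After step 3: b = 4
Sum = 4 + -4 + -5 + 4 = -1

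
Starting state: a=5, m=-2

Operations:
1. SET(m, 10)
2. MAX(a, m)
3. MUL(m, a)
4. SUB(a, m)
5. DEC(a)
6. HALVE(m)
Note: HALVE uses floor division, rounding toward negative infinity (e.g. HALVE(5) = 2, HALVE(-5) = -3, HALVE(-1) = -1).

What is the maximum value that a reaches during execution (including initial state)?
10

Values of a at each step:
Initial: a = 5
After step 1: a = 5
After step 2: a = 10 ← maximum
After step 3: a = 10
After step 4: a = -90
After step 5: a = -91
After step 6: a = -91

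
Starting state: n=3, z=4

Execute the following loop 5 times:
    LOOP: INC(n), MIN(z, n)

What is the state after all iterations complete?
n=8, z=4

Iteration trace:
Start: n=3, z=4
After iteration 1: n=4, z=4
After iteration 2: n=5, z=4
After iteration 3: n=6, z=4
After iteration 4: n=7, z=4
After iteration 5: n=8, z=4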